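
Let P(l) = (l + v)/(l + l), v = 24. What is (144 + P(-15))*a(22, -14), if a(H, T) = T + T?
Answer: -20118/5 ≈ -4023.6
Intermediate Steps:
P(l) = (24 + l)/(2*l) (P(l) = (l + 24)/(l + l) = (24 + l)/((2*l)) = (24 + l)*(1/(2*l)) = (24 + l)/(2*l))
a(H, T) = 2*T
(144 + P(-15))*a(22, -14) = (144 + (1/2)*(24 - 15)/(-15))*(2*(-14)) = (144 + (1/2)*(-1/15)*9)*(-28) = (144 - 3/10)*(-28) = (1437/10)*(-28) = -20118/5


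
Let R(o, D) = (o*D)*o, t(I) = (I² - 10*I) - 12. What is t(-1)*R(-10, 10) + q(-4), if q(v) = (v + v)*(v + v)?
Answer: -936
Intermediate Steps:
q(v) = 4*v² (q(v) = (2*v)*(2*v) = 4*v²)
t(I) = -12 + I² - 10*I
R(o, D) = D*o² (R(o, D) = (D*o)*o = D*o²)
t(-1)*R(-10, 10) + q(-4) = (-12 + (-1)² - 10*(-1))*(10*(-10)²) + 4*(-4)² = (-12 + 1 + 10)*(10*100) + 4*16 = -1*1000 + 64 = -1000 + 64 = -936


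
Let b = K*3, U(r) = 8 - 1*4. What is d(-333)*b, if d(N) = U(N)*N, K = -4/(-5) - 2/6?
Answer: -9324/5 ≈ -1864.8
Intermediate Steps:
U(r) = 4 (U(r) = 8 - 4 = 4)
K = 7/15 (K = -4*(-⅕) - 2*⅙ = ⅘ - ⅓ = 7/15 ≈ 0.46667)
b = 7/5 (b = (7/15)*3 = 7/5 ≈ 1.4000)
d(N) = 4*N
d(-333)*b = (4*(-333))*(7/5) = -1332*7/5 = -9324/5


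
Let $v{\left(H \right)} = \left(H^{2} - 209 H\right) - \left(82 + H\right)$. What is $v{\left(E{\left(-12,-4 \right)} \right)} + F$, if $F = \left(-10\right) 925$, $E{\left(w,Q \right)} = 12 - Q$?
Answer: $-12436$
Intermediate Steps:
$v{\left(H \right)} = -82 + H^{2} - 210 H$
$F = -9250$
$v{\left(E{\left(-12,-4 \right)} \right)} + F = \left(-82 + \left(12 - -4\right)^{2} - 210 \left(12 - -4\right)\right) - 9250 = \left(-82 + \left(12 + 4\right)^{2} - 210 \left(12 + 4\right)\right) - 9250 = \left(-82 + 16^{2} - 3360\right) - 9250 = \left(-82 + 256 - 3360\right) - 9250 = -3186 - 9250 = -12436$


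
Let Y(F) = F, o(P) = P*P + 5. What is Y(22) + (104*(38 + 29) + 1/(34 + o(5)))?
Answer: 447361/64 ≈ 6990.0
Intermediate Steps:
o(P) = 5 + P**2 (o(P) = P**2 + 5 = 5 + P**2)
Y(22) + (104*(38 + 29) + 1/(34 + o(5))) = 22 + (104*(38 + 29) + 1/(34 + (5 + 5**2))) = 22 + (104*67 + 1/(34 + (5 + 25))) = 22 + (6968 + 1/(34 + 30)) = 22 + (6968 + 1/64) = 22 + 445953/64 = 447361/64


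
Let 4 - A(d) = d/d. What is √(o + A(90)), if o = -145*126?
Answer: I*√18267 ≈ 135.16*I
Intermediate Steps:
o = -18270
A(d) = 3 (A(d) = 4 - d/d = 4 - 1*1 = 4 - 1 = 3)
√(o + A(90)) = √(-18270 + 3) = √(-18267) = I*√18267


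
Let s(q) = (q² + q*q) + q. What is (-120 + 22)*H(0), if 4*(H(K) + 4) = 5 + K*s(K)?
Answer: 539/2 ≈ 269.50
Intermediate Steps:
s(q) = q + 2*q² (s(q) = (q² + q²) + q = 2*q² + q = q + 2*q²)
H(K) = -11/4 + K²*(1 + 2*K)/4 (H(K) = -4 + (5 + K*(K*(1 + 2*K)))/4 = -4 + (5 + K²*(1 + 2*K))/4 = -4 + (5/4 + K²*(1 + 2*K)/4) = -11/4 + K²*(1 + 2*K)/4)
(-120 + 22)*H(0) = (-120 + 22)*(-11/4 + (¼)*0²*(1 + 2*0)) = -98*(-11/4 + (¼)*0*(1 + 0)) = -98*(-11/4 + (¼)*0*1) = -98*(-11/4 + 0) = -98*(-11/4) = 539/2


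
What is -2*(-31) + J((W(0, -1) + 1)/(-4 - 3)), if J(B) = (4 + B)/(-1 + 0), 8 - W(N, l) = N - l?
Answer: 414/7 ≈ 59.143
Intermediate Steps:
W(N, l) = 8 + l - N (W(N, l) = 8 - (N - l) = 8 + (l - N) = 8 + l - N)
J(B) = -4 - B (J(B) = (4 + B)/(-1) = (4 + B)*(-1) = -4 - B)
-2*(-31) + J((W(0, -1) + 1)/(-4 - 3)) = -2*(-31) + (-4 - ((8 - 1 - 1*0) + 1)/(-4 - 3)) = 62 + (-4 - ((8 - 1 + 0) + 1)/(-7)) = 62 + (-4 - (7 + 1)*(-1)/7) = 62 + (-4 - 8*(-1)/7) = 62 + (-4 - 1*(-8/7)) = 62 + (-4 + 8/7) = 62 - 20/7 = 414/7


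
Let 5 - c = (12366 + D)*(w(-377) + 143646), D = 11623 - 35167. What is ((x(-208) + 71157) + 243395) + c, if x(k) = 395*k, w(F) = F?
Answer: 1601693279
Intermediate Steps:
D = -23544
c = 1601460887 (c = 5 - (12366 - 23544)*(-377 + 143646) = 5 - (-11178)*143269 = 5 - 1*(-1601460882) = 5 + 1601460882 = 1601460887)
((x(-208) + 71157) + 243395) + c = ((395*(-208) + 71157) + 243395) + 1601460887 = ((-82160 + 71157) + 243395) + 1601460887 = (-11003 + 243395) + 1601460887 = 232392 + 1601460887 = 1601693279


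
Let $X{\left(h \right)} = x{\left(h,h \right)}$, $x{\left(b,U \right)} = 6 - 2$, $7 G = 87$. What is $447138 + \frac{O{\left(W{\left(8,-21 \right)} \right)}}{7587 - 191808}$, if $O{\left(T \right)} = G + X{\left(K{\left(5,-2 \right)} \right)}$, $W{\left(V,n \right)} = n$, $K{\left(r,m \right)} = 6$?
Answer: $\frac{576605466371}{1289547} \approx 4.4714 \cdot 10^{5}$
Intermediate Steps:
$G = \frac{87}{7}$ ($G = \frac{1}{7} \cdot 87 = \frac{87}{7} \approx 12.429$)
$x{\left(b,U \right)} = 4$ ($x{\left(b,U \right)} = 6 - 2 = 4$)
$X{\left(h \right)} = 4$
$O{\left(T \right)} = \frac{115}{7}$ ($O{\left(T \right)} = \frac{87}{7} + 4 = \frac{115}{7}$)
$447138 + \frac{O{\left(W{\left(8,-21 \right)} \right)}}{7587 - 191808} = 447138 + \frac{115}{7 \left(7587 - 191808\right)} = 447138 + \frac{115}{7 \left(-184221\right)} = 447138 + \frac{115}{7} \left(- \frac{1}{184221}\right) = 447138 - \frac{115}{1289547} = \frac{576605466371}{1289547}$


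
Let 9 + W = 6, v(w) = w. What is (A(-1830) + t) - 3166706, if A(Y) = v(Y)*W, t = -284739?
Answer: -3445955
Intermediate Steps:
W = -3 (W = -9 + 6 = -3)
A(Y) = -3*Y (A(Y) = Y*(-3) = -3*Y)
(A(-1830) + t) - 3166706 = (-3*(-1830) - 284739) - 3166706 = (5490 - 284739) - 3166706 = -279249 - 3166706 = -3445955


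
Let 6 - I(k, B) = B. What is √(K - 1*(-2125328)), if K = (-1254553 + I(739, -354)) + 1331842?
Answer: √2202977 ≈ 1484.2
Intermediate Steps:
I(k, B) = 6 - B
K = 77649 (K = (-1254553 + (6 - 1*(-354))) + 1331842 = (-1254553 + (6 + 354)) + 1331842 = (-1254553 + 360) + 1331842 = -1254193 + 1331842 = 77649)
√(K - 1*(-2125328)) = √(77649 - 1*(-2125328)) = √(77649 + 2125328) = √2202977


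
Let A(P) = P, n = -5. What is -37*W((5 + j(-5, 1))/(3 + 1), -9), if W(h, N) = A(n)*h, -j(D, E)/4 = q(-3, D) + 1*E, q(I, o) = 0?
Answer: 185/4 ≈ 46.250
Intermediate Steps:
j(D, E) = -4*E (j(D, E) = -4*(0 + 1*E) = -4*(0 + E) = -4*E)
W(h, N) = -5*h
-37*W((5 + j(-5, 1))/(3 + 1), -9) = -(-185)*(5 - 4*1)/(3 + 1) = -(-185)*(5 - 4)/4 = -(-185)*1*(¼) = -(-185)/4 = -37*(-5/4) = 185/4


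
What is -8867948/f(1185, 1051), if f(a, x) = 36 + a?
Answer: -8867948/1221 ≈ -7262.9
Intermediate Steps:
-8867948/f(1185, 1051) = -8867948/(36 + 1185) = -8867948/1221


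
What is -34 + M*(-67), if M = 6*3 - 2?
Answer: -1106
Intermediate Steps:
M = 16 (M = 18 - 2 = 16)
-34 + M*(-67) = -34 + 16*(-67) = -34 - 1072 = -1106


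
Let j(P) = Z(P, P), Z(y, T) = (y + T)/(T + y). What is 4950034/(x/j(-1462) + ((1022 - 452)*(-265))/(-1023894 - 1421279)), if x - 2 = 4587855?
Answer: 12103689485882/11218104215311 ≈ 1.0789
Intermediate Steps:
x = 4587857 (x = 2 + 4587855 = 4587857)
Z(y, T) = 1 (Z(y, T) = (T + y)/(T + y) = 1)
j(P) = 1
4950034/(x/j(-1462) + ((1022 - 452)*(-265))/(-1023894 - 1421279)) = 4950034/(4587857/1 + ((1022 - 452)*(-265))/(-1023894 - 1421279)) = 4950034/(4587857*1 + (570*(-265))/(-2445173)) = 4950034/(4587857 - 151050*(-1/2445173)) = 4950034/(4587857 + 151050/2445173) = 4950034/(11218104215311/2445173) = 4950034*(2445173/11218104215311) = 12103689485882/11218104215311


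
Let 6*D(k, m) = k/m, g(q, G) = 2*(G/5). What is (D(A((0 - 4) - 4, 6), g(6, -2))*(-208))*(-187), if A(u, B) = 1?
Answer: -24310/3 ≈ -8103.3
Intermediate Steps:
g(q, G) = 2*G/5 (g(q, G) = 2*(G*(⅕)) = 2*(G/5) = 2*G/5)
D(k, m) = k/(6*m) (D(k, m) = (k/m)/6 = k/(6*m))
(D(A((0 - 4) - 4, 6), g(6, -2))*(-208))*(-187) = (((⅙)*1/((⅖)*(-2)))*(-208))*(-187) = (((⅙)*1/(-⅘))*(-208))*(-187) = (((⅙)*1*(-5/4))*(-208))*(-187) = -5/24*(-208)*(-187) = (130/3)*(-187) = -24310/3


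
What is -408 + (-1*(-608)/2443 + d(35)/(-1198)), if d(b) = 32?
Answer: -596724552/1463357 ≈ -407.78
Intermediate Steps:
-408 + (-1*(-608)/2443 + d(35)/(-1198)) = -408 + (-1*(-608)/2443 + 32/(-1198)) = -408 + (608*(1/2443) + 32*(-1/1198)) = -408 + (608/2443 - 16/599) = -408 + 325104/1463357 = -596724552/1463357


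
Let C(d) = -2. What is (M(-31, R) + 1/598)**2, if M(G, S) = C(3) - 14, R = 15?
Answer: 91527489/357604 ≈ 255.95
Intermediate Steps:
M(G, S) = -16 (M(G, S) = -2 - 14 = -16)
(M(-31, R) + 1/598)**2 = (-16 + 1/598)**2 = (-9567/598)**2 = 91527489/357604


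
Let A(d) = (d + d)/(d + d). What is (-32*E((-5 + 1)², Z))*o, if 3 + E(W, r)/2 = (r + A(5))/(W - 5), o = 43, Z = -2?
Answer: 93568/11 ≈ 8506.2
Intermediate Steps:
A(d) = 1 (A(d) = (2*d)/((2*d)) = (2*d)*(1/(2*d)) = 1)
E(W, r) = -6 + 2*(1 + r)/(-5 + W) (E(W, r) = -6 + 2*((r + 1)/(W - 5)) = -6 + 2*((1 + r)/(-5 + W)) = -6 + 2*(1 + r)/(-5 + W))
(-32*E((-5 + 1)², Z))*o = -64*(16 - 2 - 3*(-5 + 1)²)/(-5 + (-5 + 1)²)*43 = -64*(16 - 2 - 3*(-4)²)/(-5 + (-4)²)*43 = -64*(16 - 2 - 3*16)/(-5 + 16)*43 = -64*(16 - 2 - 48)/11*43 = -64*(-34)/11*43 = -32*(-68/11)*43 = (2176/11)*43 = 93568/11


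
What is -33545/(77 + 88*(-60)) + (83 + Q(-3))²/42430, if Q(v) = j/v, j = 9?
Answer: 145661355/22076329 ≈ 6.5981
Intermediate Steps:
Q(v) = 9/v
-33545/(77 + 88*(-60)) + (83 + Q(-3))²/42430 = -33545/(77 + 88*(-60)) + (83 + 9/(-3))²/42430 = -33545/(77 - 5280) + (83 + 9*(-⅓))²*(1/42430) = -33545/(-5203) + (83 - 3)²*(1/42430) = -33545*(-1/5203) + 80²*(1/42430) = 33545/5203 + 6400*(1/42430) = 33545/5203 + 640/4243 = 145661355/22076329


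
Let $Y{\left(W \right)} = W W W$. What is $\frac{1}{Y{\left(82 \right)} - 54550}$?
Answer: $\frac{1}{496818} \approx 2.0128 \cdot 10^{-6}$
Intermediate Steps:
$Y{\left(W \right)} = W^{3}$ ($Y{\left(W \right)} = W^{2} W = W^{3}$)
$\frac{1}{Y{\left(82 \right)} - 54550} = \frac{1}{82^{3} - 54550} = \frac{1}{551368 - 54550} = \frac{1}{496818}$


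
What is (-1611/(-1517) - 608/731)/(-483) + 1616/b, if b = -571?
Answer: -865694352611/305834304111 ≈ -2.8306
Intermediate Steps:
(-1611/(-1517) - 608/731)/(-483) + 1616/b = (-1611/(-1517) - 608/731)/(-483) + 1616/(-571) = (-1611*(-1/1517) - 608*1/731)*(-1/483) + 1616*(-1/571) = (1611/1517 - 608/731)*(-1/483) - 1616/571 = (255305/1108927)*(-1/483) - 1616/571 = -255305/535611741 - 1616/571 = -865694352611/305834304111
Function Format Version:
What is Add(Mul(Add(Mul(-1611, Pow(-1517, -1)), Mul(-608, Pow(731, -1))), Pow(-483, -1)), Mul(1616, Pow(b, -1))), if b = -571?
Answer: Rational(-865694352611, 305834304111) ≈ -2.8306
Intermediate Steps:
Add(Mul(Add(Mul(-1611, Pow(-1517, -1)), Mul(-608, Pow(731, -1))), Pow(-483, -1)), Mul(1616, Pow(b, -1))) = Add(Mul(Add(Mul(-1611, Pow(-1517, -1)), Mul(-608, Pow(731, -1))), Pow(-483, -1)), Mul(1616, Pow(-571, -1))) = Add(Mul(Add(Mul(-1611, Rational(-1, 1517)), Mul(-608, Rational(1, 731))), Rational(-1, 483)), Mul(1616, Rational(-1, 571))) = Add(Mul(Add(Rational(1611, 1517), Rational(-608, 731)), Rational(-1, 483)), Rational(-1616, 571)) = Add(Mul(Rational(255305, 1108927), Rational(-1, 483)), Rational(-1616, 571)) = Add(Rational(-255305, 535611741), Rational(-1616, 571)) = Rational(-865694352611, 305834304111)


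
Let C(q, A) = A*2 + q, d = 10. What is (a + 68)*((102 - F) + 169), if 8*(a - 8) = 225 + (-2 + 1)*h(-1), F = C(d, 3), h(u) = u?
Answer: 106335/4 ≈ 26584.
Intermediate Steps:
C(q, A) = q + 2*A (C(q, A) = 2*A + q = q + 2*A)
F = 16 (F = 10 + 2*3 = 10 + 6 = 16)
a = 145/4 (a = 8 + (225 + (-2 + 1)*(-1))/8 = 8 + (225 - 1*(-1))/8 = 8 + (225 + 1)/8 = 8 + (1/8)*226 = 8 + 113/4 = 145/4 ≈ 36.250)
(a + 68)*((102 - F) + 169) = (145/4 + 68)*((102 - 1*16) + 169) = 417*((102 - 16) + 169)/4 = 417*(86 + 169)/4 = (417/4)*255 = 106335/4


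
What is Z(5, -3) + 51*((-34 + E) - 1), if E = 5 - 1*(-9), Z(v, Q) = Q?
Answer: -1074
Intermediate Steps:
E = 14 (E = 5 + 9 = 14)
Z(5, -3) + 51*((-34 + E) - 1) = -3 + 51*((-34 + 14) - 1) = -3 + 51*(-20 - 1) = -3 + 51*(-21) = -3 - 1071 = -1074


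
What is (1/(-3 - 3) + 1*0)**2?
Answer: 1/36 ≈ 0.027778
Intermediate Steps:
(1/(-3 - 3) + 1*0)**2 = (1/(-6) + 0)**2 = (-1/6 + 0)**2 = (-1/6)**2 = 1/36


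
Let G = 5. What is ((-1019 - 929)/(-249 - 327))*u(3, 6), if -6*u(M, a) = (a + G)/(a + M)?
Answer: -5357/7776 ≈ -0.68891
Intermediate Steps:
u(M, a) = -(5 + a)/(6*(M + a)) (u(M, a) = -(a + 5)/(6*(a + M)) = -(5 + a)/(6*(M + a)))
((-1019 - 929)/(-249 - 327))*u(3, 6) = ((-1019 - 929)/(-249 - 327))*((-5 - 1*6)/(6*(3 + 6))) = (-1948/(-576))*((⅙)*(-5 - 6)/9) = (-1948*(-1/576))*((⅙)*(⅑)*(-11)) = (487/144)*(-11/54) = -5357/7776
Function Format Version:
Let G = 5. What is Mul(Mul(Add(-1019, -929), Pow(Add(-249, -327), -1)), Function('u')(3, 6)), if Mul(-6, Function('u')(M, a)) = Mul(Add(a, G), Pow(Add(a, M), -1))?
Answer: Rational(-5357, 7776) ≈ -0.68891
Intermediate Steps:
Function('u')(M, a) = Mul(Rational(-1, 6), Pow(Add(M, a), -1), Add(5, a)) (Function('u')(M, a) = Mul(Rational(-1, 6), Mul(Add(a, 5), Pow(Add(a, M), -1))) = Mul(Rational(-1, 6), Mul(Add(5, a), Pow(Add(M, a), -1))) = Mul(Rational(-1, 6), Mul(Pow(Add(M, a), -1), Add(5, a))) = Mul(Rational(-1, 6), Pow(Add(M, a), -1), Add(5, a)))
Mul(Mul(Add(-1019, -929), Pow(Add(-249, -327), -1)), Function('u')(3, 6)) = Mul(Mul(Add(-1019, -929), Pow(Add(-249, -327), -1)), Mul(Rational(1, 6), Pow(Add(3, 6), -1), Add(-5, Mul(-1, 6)))) = Mul(Mul(-1948, Pow(-576, -1)), Mul(Rational(1, 6), Pow(9, -1), Add(-5, -6))) = Mul(Mul(-1948, Rational(-1, 576)), Mul(Rational(1, 6), Rational(1, 9), -11)) = Mul(Rational(487, 144), Rational(-11, 54)) = Rational(-5357, 7776)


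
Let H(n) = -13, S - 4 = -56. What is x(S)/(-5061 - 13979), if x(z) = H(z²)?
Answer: 13/19040 ≈ 0.00068277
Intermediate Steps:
S = -52 (S = 4 - 56 = -52)
x(z) = -13
x(S)/(-5061 - 13979) = -13/(-5061 - 13979) = -13/(-19040) = -13*(-1/19040) = 13/19040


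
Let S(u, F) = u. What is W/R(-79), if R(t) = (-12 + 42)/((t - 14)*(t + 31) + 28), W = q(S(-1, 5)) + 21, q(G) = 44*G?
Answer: -51658/15 ≈ -3443.9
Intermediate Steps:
W = -23 (W = 44*(-1) + 21 = -44 + 21 = -23)
R(t) = 30/(28 + (-14 + t)*(31 + t)) (R(t) = 30/((-14 + t)*(31 + t) + 28) = 30/(28 + (-14 + t)*(31 + t)))
W/R(-79) = -23/(30/(-406 + (-79)² + 17*(-79))) = -23/(30/(-406 + 6241 - 1343)) = -23/(30/4492) = -23/(30*(1/4492)) = -23/15/2246 = -23*2246/15 = -51658/15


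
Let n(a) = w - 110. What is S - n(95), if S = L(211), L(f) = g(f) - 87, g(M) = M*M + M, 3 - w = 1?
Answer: 44753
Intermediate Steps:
w = 2 (w = 3 - 1*1 = 3 - 1 = 2)
g(M) = M + M**2 (g(M) = M**2 + M = M + M**2)
L(f) = -87 + f*(1 + f) (L(f) = f*(1 + f) - 87 = -87 + f*(1 + f))
n(a) = -108 (n(a) = 2 - 110 = -108)
S = 44645 (S = -87 + 211*(1 + 211) = -87 + 211*212 = -87 + 44732 = 44645)
S - n(95) = 44645 - 1*(-108) = 44645 + 108 = 44753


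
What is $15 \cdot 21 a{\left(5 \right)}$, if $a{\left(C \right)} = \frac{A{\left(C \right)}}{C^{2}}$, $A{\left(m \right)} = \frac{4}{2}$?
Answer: $\frac{126}{5} \approx 25.2$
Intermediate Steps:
$A{\left(m \right)} = 2$ ($A{\left(m \right)} = 4 \cdot \frac{1}{2} = 2$)
$a{\left(C \right)} = \frac{2}{C^{2}}$
$15 \cdot 21 a{\left(5 \right)} = 15 \cdot 21 \cdot \frac{2}{25} = 315 \cdot 2 \cdot \frac{1}{25} = 315 \cdot \frac{2}{25} = \frac{126}{5}$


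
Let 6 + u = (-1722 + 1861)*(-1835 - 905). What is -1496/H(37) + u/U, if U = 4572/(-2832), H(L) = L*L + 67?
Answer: 32268348490/136779 ≈ 2.3592e+5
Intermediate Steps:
H(L) = 67 + L**2 (H(L) = L**2 + 67 = 67 + L**2)
u = -380866 (u = -6 + (-1722 + 1861)*(-1835 - 905) = -6 + 139*(-2740) = -6 - 380860 = -380866)
U = -381/236 (U = 4572*(-1/2832) = -381/236 ≈ -1.6144)
-1496/H(37) + u/U = -1496/(67 + 37**2) - 380866/(-381/236) = -1496/(67 + 1369) - 380866*(-236/381) = -1496/1436 + 89884376/381 = -1496*1/1436 + 89884376/381 = -374/359 + 89884376/381 = 32268348490/136779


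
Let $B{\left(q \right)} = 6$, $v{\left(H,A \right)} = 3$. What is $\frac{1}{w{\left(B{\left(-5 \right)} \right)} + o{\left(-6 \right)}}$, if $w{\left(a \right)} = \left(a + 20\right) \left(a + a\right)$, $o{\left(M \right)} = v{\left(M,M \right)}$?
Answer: $\frac{1}{315} \approx 0.0031746$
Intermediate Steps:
$o{\left(M \right)} = 3$
$w{\left(a \right)} = 2 a \left(20 + a\right)$ ($w{\left(a \right)} = \left(20 + a\right) 2 a = 2 a \left(20 + a\right)$)
$\frac{1}{w{\left(B{\left(-5 \right)} \right)} + o{\left(-6 \right)}} = \frac{1}{2 \cdot 6 \left(20 + 6\right) + 3} = \frac{1}{2 \cdot 6 \cdot 26 + 3} = \frac{1}{312 + 3} = \frac{1}{315}$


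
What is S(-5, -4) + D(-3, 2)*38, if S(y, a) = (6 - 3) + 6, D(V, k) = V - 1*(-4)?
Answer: 47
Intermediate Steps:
D(V, k) = 4 + V (D(V, k) = V + 4 = 4 + V)
S(y, a) = 9 (S(y, a) = 3 + 6 = 9)
S(-5, -4) + D(-3, 2)*38 = 9 + (4 - 3)*38 = 9 + 1*38 = 9 + 38 = 47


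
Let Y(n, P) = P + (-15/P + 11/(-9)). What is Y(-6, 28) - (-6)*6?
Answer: 15685/252 ≈ 62.242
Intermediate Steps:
Y(n, P) = -11/9 + P - 15/P (Y(n, P) = P + (-15/P + 11*(-⅑)) = P + (-15/P - 11/9) = P + (-11/9 - 15/P) = -11/9 + P - 15/P)
Y(-6, 28) - (-6)*6 = (-11/9 + 28 - 15/28) - (-6)*6 = (-11/9 + 28 - 15*1/28) - 1*(-36) = (-11/9 + 28 - 15/28) + 36 = 6613/252 + 36 = 15685/252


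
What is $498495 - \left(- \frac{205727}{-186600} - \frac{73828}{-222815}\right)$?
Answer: $\frac{4145201215947739}{8315455800} \approx 4.9849 \cdot 10^{5}$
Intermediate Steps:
$498495 - \left(- \frac{205727}{-186600} - \frac{73828}{-222815}\right) = 498495 - \left(\left(-205727\right) \left(- \frac{1}{186600}\right) - - \frac{73828}{222815}\right) = 498495 - \left(\frac{205727}{186600} + \frac{73828}{222815}\right) = 498495 - \frac{11923073261}{8315455800} = \frac{4145201215947739}{8315455800}$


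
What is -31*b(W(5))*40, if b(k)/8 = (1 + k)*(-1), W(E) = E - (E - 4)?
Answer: 49600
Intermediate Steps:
W(E) = 4 (W(E) = E - (-4 + E) = E + (4 - E) = 4)
b(k) = -8 - 8*k (b(k) = 8*((1 + k)*(-1)) = 8*(-1 - k) = -8 - 8*k)
-31*b(W(5))*40 = -31*(-8 - 8*4)*40 = -31*(-8 - 32)*40 = -31*(-40)*40 = 1240*40 = 49600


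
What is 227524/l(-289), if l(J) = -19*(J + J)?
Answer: 113762/5491 ≈ 20.718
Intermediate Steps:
l(J) = -38*J
227524/l(-289) = 227524/((-38*(-289))) = 227524/10982 = 227524*(1/10982) = 113762/5491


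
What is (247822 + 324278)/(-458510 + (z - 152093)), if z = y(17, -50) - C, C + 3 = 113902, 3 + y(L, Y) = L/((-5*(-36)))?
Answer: -102978000/130410883 ≈ -0.78964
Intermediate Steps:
y(L, Y) = -3 + L/180 (y(L, Y) = -3 + L/((-5*(-36))) = -3 + L/180)
C = 113899 (C = -3 + 113902 = 113899)
z = -20502343/180 (z = (-3 + (1/180)*17) - 1*113899 = (-3 + 17/180) - 113899 = -523/180 - 113899 = -20502343/180 ≈ -1.1390e+5)
(247822 + 324278)/(-458510 + (z - 152093)) = (247822 + 324278)/(-458510 + (-20502343/180 - 152093)) = 572100/(-458510 - 47879083/180) = 572100/(-130410883/180) = 572100*(-180/130410883) = -102978000/130410883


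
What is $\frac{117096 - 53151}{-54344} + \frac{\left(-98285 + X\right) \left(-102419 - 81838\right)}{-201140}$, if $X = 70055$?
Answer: $- \frac{14134362983757}{546537608} \approx -25862.0$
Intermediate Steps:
$\frac{117096 - 53151}{-54344} + \frac{\left(-98285 + X\right) \left(-102419 - 81838\right)}{-201140} = \frac{117096 - 53151}{-54344} + \frac{\left(-98285 + 70055\right) \left(-102419 - 81838\right)}{-201140} = \left(117096 - 53151\right) \left(- \frac{1}{54344}\right) + - 28230 \left(-102419 - 81838\right) \left(- \frac{1}{201140}\right) = 63945 \left(- \frac{1}{54344}\right) + \left(-28230\right) \left(-184257\right) \left(- \frac{1}{201140}\right) = - \frac{63945}{54344} + 5201575110 \left(- \frac{1}{201140}\right) = - \frac{63945}{54344} - \frac{520157511}{20114} = - \frac{14134362983757}{546537608}$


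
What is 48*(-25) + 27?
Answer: -1173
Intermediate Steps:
48*(-25) + 27 = -1200 + 27 = -1173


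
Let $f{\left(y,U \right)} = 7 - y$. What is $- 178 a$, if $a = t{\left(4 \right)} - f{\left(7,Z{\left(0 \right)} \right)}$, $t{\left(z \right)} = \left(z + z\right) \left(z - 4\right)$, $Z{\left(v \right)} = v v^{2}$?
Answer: $0$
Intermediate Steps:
$Z{\left(v \right)} = v^{3}$
$t{\left(z \right)} = 2 z \left(-4 + z\right)$
$a = 0$ ($a = 2 \cdot 4 \left(-4 + 4\right) - \left(7 - 7\right) = 2 \cdot 4 \cdot 0 - \left(7 - 7\right) = 0 - 0 = 0 + 0 = 0$)
$- 178 a = \left(-178\right) 0 = 0$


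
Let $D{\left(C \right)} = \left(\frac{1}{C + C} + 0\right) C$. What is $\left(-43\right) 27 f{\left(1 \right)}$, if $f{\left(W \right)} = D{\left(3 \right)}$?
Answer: $- \frac{1161}{2} \approx -580.5$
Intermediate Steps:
$D{\left(C \right)} = \frac{1}{2}$ ($D{\left(C \right)} = \left(\frac{1}{2 C} + 0\right) C = \frac{1}{2 C} C = \frac{1}{2}$)
$f{\left(W \right)} = \frac{1}{2}$
$\left(-43\right) 27 f{\left(1 \right)} = \left(-43\right) 27 \cdot \frac{1}{2} = \left(-1161\right) \frac{1}{2} = - \frac{1161}{2}$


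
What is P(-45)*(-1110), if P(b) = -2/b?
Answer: -148/3 ≈ -49.333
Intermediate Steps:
P(-45)*(-1110) = -2/(-45)*(-1110) = -2*(-1/45)*(-1110) = (2/45)*(-1110) = -148/3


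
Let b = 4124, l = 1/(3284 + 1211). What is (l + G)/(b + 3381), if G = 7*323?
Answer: 10163196/33734975 ≈ 0.30127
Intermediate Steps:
G = 2261
l = 1/4495 ≈ 0.00022247
(l + G)/(b + 3381) = (1/4495 + 2261)/(4124 + 3381) = (10163196/4495)/7505 = (10163196/4495)*(1/7505) = 10163196/33734975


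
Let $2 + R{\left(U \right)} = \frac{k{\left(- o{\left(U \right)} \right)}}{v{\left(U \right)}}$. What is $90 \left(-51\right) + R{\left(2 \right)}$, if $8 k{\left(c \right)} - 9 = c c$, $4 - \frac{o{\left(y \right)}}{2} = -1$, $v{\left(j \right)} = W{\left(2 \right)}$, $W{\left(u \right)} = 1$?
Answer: $- \frac{36627}{8} \approx -4578.4$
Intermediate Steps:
$v{\left(j \right)} = 1$
$o{\left(y \right)} = 10$ ($o{\left(y \right)} = 8 - -2 = 8 + 2 = 10$)
$k{\left(c \right)} = \frac{9}{8} + \frac{c^{2}}{8}$ ($k{\left(c \right)} = \frac{9}{8} + \frac{c c}{8} = \frac{9}{8} + \frac{c^{2}}{8}$)
$R{\left(U \right)} = \frac{93}{8}$ ($R{\left(U \right)} = -2 + \frac{\frac{9}{8} + \frac{\left(\left(-1\right) 10\right)^{2}}{8}}{1} = -2 + \left(\frac{9}{8} + \frac{\left(-10\right)^{2}}{8}\right) 1 = -2 + \left(\frac{9}{8} + \frac{1}{8} \cdot 100\right) 1 = -2 + \left(\frac{9}{8} + \frac{25}{2}\right) 1 = -2 + \frac{109}{8} \cdot 1 = -2 + \frac{109}{8} = \frac{93}{8}$)
$90 \left(-51\right) + R{\left(2 \right)} = 90 \left(-51\right) + \frac{93}{8} = -4590 + \frac{93}{8} = - \frac{36627}{8}$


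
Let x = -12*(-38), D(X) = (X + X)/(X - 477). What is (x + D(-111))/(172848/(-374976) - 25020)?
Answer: -24956550/1368218887 ≈ -0.018240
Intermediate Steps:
D(X) = 2*X/(-477 + X) (D(X) = (2*X)/(-477 + X) = 2*X/(-477 + X))
x = 456
(x + D(-111))/(172848/(-374976) - 25020) = (456 + 2*(-111)/(-477 - 111))/(172848/(-374976) - 25020) = (456 + 2*(-111)/(-588))/(172848*(-1/374976) - 25020) = (456 + 2*(-111)*(-1/588))/(-3601/7812 - 25020) = (456 + 37/98)/(-195459841/7812) = (44725/98)*(-7812/195459841) = -24956550/1368218887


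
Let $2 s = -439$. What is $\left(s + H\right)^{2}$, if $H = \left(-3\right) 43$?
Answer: $\frac{485809}{4} \approx 1.2145 \cdot 10^{5}$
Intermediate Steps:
$s = - \frac{439}{2}$ ($s = \frac{1}{2} \left(-439\right) = - \frac{439}{2} \approx -219.5$)
$H = -129$
$\left(s + H\right)^{2} = \left(- \frac{439}{2} - 129\right)^{2} = \left(- \frac{697}{2}\right)^{2} = \frac{485809}{4}$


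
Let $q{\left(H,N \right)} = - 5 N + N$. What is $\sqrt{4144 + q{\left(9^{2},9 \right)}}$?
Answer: $2 \sqrt{1027} \approx 64.094$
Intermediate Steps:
$q{\left(H,N \right)} = - 4 N$
$\sqrt{4144 + q{\left(9^{2},9 \right)}} = \sqrt{4144 - 36} = \sqrt{4108} = 2 \sqrt{1027}$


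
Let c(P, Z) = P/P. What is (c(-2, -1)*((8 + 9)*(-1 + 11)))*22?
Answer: 3740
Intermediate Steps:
c(P, Z) = 1
(c(-2, -1)*((8 + 9)*(-1 + 11)))*22 = (1*((8 + 9)*(-1 + 11)))*22 = (1*(17*10))*22 = (1*170)*22 = 170*22 = 3740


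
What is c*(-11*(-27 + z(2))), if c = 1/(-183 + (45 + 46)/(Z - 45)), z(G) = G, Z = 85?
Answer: -11000/7229 ≈ -1.5216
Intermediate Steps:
c = -40/7229 (c = 1/(-183 + (45 + 46)/(85 - 45)) = 1/(-183 + 91/40) = 1/(-7229/40) = -40/7229 ≈ -0.0055333)
c*(-11*(-27 + z(2))) = -(-440)*(-27 + 2)/7229 = -(-440)*(-25)/7229 = -40/7229*275 = -11000/7229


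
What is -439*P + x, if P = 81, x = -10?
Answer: -35569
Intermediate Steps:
-439*P + x = -439*81 - 10 = -35559 - 10 = -35569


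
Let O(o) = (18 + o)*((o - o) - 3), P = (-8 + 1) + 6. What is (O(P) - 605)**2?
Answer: 430336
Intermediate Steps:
P = -1 (P = -7 + 6 = -1)
O(o) = -54 - 3*o (O(o) = (18 + o)*(0 - 3) = (18 + o)*(-3) = -54 - 3*o)
(O(P) - 605)**2 = ((-54 - 3*(-1)) - 605)**2 = ((-54 + 3) - 605)**2 = (-51 - 605)**2 = (-656)**2 = 430336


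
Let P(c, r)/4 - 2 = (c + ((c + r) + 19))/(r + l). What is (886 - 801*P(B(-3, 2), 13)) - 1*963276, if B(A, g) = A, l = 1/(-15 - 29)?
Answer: -556849034/571 ≈ -9.7522e+5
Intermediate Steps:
l = -1/44 (l = 1/(-44) = -1/44 ≈ -0.022727)
P(c, r) = 8 + 4*(19 + r + 2*c)/(-1/44 + r) (P(c, r) = 8 + 4*((c + ((c + r) + 19))/(r - 1/44)) = 8 + 4*((c + (19 + c + r))/(-1/44 + r)) = 8 + 4*((19 + r + 2*c)/(-1/44 + r)) = 8 + 4*(19 + r + 2*c)/(-1/44 + r))
(886 - 801*P(B(-3, 2), 13)) - 1*963276 = (886 - 6408*(417 + 44*(-3) + 66*13)/(-1 + 44*13)) - 1*963276 = (886 - 6408*(417 - 132 + 858)/(-1 + 572)) - 963276 = (886 - 6408*1143/571) - 963276 = (886 - 801*9144/571) - 963276 = (886 - 7324344/571) - 963276 = -6818438/571 - 963276 = -556849034/571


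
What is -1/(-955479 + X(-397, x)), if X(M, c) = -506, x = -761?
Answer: 1/955985 ≈ 1.0460e-6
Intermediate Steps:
-1/(-955479 + X(-397, x)) = -1/(-955479 - 506) = -1/(-955985) = -1*(-1/955985) = 1/955985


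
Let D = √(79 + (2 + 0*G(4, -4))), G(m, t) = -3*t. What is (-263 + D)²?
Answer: 64516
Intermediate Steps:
D = 9 (D = √(79 + (2 + 0*(-3*(-4)))) = √(79 + (2 + 0*12)) = √(79 + (2 + 0)) = √(79 + 2) = √81 = 9)
(-263 + D)² = (-263 + 9)² = (-254)² = 64516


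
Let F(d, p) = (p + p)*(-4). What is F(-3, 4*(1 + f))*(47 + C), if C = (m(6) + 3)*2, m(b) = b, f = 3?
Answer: -8320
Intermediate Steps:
C = 18 (C = (6 + 3)*2 = 9*2 = 18)
F(d, p) = -8*p (F(d, p) = (2*p)*(-4) = -8*p)
F(-3, 4*(1 + f))*(47 + C) = (-32*(1 + 3))*(47 + 18) = -32*4*65 = -8*16*65 = -128*65 = -8320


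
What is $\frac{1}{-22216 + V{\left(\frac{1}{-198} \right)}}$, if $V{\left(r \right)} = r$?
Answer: $- \frac{198}{4398769} \approx -4.5013 \cdot 10^{-5}$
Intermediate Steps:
$\frac{1}{-22216 + V{\left(\frac{1}{-198} \right)}} = \frac{1}{-22216 + \frac{1}{-198}} = \frac{1}{-22216 - \frac{1}{198}} = \frac{1}{- \frac{4398769}{198}} = - \frac{198}{4398769}$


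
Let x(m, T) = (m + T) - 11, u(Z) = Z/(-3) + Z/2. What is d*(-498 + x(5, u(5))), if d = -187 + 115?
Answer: 36228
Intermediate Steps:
d = -72
u(Z) = Z/6 (u(Z) = Z*(-⅓) + Z*(½) = -Z/3 + Z/2 = Z/6)
x(m, T) = -11 + T + m (x(m, T) = (T + m) - 11 = -11 + T + m)
d*(-498 + x(5, u(5))) = -72*(-498 + (-11 + (⅙)*5 + 5)) = -72*(-498 + (-11 + ⅚ + 5)) = -72*(-498 - 31/6) = -72*(-3019/6) = 36228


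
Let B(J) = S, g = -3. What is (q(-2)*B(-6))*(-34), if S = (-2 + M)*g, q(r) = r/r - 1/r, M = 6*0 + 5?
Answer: 459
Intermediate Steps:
M = 5 (M = 0 + 5 = 5)
q(r) = 1 - 1/r
S = -9 (S = (-2 + 5)*(-3) = 3*(-3) = -9)
B(J) = -9
(q(-2)*B(-6))*(-34) = (((-1 - 2)/(-2))*(-9))*(-34) = (-½*(-3)*(-9))*(-34) = ((3/2)*(-9))*(-34) = -27/2*(-34) = 459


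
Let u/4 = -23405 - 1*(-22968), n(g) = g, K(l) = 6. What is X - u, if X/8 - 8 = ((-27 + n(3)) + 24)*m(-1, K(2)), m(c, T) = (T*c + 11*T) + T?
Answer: 1812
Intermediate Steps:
m(c, T) = 12*T + T*c (m(c, T) = (11*T + T*c) + T = 12*T + T*c)
u = -1748 (u = 4*(-23405 - 1*(-22968)) = 4*(-23405 + 22968) = 4*(-437) = -1748)
X = 64 (X = 64 + 8*(((-27 + 3) + 24)*(6*(12 - 1))) = 64 + 8*((-24 + 24)*(6*11)) = 64 + 8*(0*66) = 64 + 8*0 = 64 + 0 = 64)
X - u = 64 - 1*(-1748) = 64 + 1748 = 1812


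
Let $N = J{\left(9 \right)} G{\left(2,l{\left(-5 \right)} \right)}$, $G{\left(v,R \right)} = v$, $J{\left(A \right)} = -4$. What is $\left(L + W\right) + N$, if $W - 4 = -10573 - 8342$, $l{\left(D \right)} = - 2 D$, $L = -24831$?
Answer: $-43750$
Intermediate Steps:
$N = -8$ ($N = \left(-4\right) 2 = -8$)
$W = -18911$ ($W = 4 - 18915 = -18911$)
$\left(L + W\right) + N = \left(-24831 - 18911\right) - 8 = -43742 - 8 = -43750$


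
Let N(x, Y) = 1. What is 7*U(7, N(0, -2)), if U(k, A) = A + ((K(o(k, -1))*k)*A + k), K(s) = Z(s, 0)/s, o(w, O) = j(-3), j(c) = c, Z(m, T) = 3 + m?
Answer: 56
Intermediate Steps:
o(w, O) = -3
K(s) = (3 + s)/s
U(k, A) = A + k (U(k, A) = A + ((((3 - 3)/(-3))*k)*A + k) = A + (((-⅓*0)*k)*A + k) = A + ((0*k)*A + k) = A + (0*A + k) = A + (0 + k) = A + k)
7*U(7, N(0, -2)) = 7*(1 + 7) = 7*8 = 56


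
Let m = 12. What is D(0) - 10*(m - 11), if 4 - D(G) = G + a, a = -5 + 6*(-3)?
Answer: 17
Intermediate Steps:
a = -23 (a = -5 - 18 = -23)
D(G) = 27 - G (D(G) = 4 - (G - 23) = 4 - (-23 + G) = 4 + (23 - G) = 27 - G)
D(0) - 10*(m - 11) = (27 - 1*0) - 10*(12 - 11) = (27 + 0) - 10*1 = 27 - 10 = 17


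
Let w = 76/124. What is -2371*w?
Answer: -45049/31 ≈ -1453.2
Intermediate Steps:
w = 19/31 (w = 76*(1/124) = 19/31 ≈ 0.61290)
-2371*w = -2371*19/31 = -1*45049/31 = -45049/31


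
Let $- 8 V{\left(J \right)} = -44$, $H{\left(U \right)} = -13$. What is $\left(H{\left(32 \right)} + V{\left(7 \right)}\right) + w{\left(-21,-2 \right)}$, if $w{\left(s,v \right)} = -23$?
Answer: $- \frac{61}{2} \approx -30.5$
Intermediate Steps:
$V{\left(J \right)} = \frac{11}{2}$ ($V{\left(J \right)} = \left(- \frac{1}{8}\right) \left(-44\right) = \frac{11}{2}$)
$\left(H{\left(32 \right)} + V{\left(7 \right)}\right) + w{\left(-21,-2 \right)} = \left(-13 + \frac{11}{2}\right) - 23 = - \frac{15}{2} - 23 = - \frac{61}{2}$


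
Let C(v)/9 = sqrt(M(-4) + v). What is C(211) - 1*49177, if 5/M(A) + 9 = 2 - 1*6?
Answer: -49177 + 333*sqrt(26)/13 ≈ -49046.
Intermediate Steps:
M(A) = -5/13 (M(A) = 5/(-9 + (2 - 1*6)) = 5/(-9 + (2 - 6)) = 5/(-9 - 4) = 5/(-13) = 5*(-1/13) = -5/13)
C(v) = 9*sqrt(-5/13 + v)
C(211) - 1*49177 = 9*sqrt(-65 + 169*211)/13 - 1*49177 = 9*sqrt(-65 + 35659)/13 - 49177 = 9*sqrt(35594)/13 - 49177 = 9*(37*sqrt(26))/13 - 49177 = 333*sqrt(26)/13 - 49177 = -49177 + 333*sqrt(26)/13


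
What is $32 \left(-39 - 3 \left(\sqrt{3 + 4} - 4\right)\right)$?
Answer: $-864 - 96 \sqrt{7} \approx -1118.0$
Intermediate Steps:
$32 \left(-39 - 3 \left(\sqrt{3 + 4} - 4\right)\right) = 32 \left(-39 - 3 \left(\sqrt{7} - 4\right)\right) = 32 \left(-39 - 3 \left(-4 + \sqrt{7}\right)\right) = 32 \left(-39 + \left(12 - 3 \sqrt{7}\right)\right) = 32 \left(-27 - 3 \sqrt{7}\right) = -864 - 96 \sqrt{7}$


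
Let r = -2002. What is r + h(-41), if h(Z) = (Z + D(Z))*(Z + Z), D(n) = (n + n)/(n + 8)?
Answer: 38156/33 ≈ 1156.2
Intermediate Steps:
D(n) = 2*n/(8 + n) (D(n) = (2*n)/(8 + n) = 2*n/(8 + n))
h(Z) = 2*Z*(Z + 2*Z/(8 + Z)) (h(Z) = (Z + 2*Z/(8 + Z))*(Z + Z) = (Z + 2*Z/(8 + Z))*(2*Z) = 2*Z*(Z + 2*Z/(8 + Z)))
r + h(-41) = -2002 + 2*(-41)**2*(10 - 41)/(8 - 41) = -2002 + 2*1681*(-31)/(-33) = -2002 + 2*1681*(-1/33)*(-31) = -2002 + 104222/33 = 38156/33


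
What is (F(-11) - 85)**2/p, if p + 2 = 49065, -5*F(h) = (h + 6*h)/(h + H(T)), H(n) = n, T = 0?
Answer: 186624/1226575 ≈ 0.15215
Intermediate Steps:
F(h) = -7/5 (F(h) = -(h + 6*h)/(5*(h + 0)) = -7*h/(5*h) = -1/5*7 = -7/5)
p = 49063 (p = -2 + 49065 = 49063)
(F(-11) - 85)**2/p = (-7/5 - 85)**2/49063 = (-432/5)**2*(1/49063) = (186624/25)*(1/49063) = 186624/1226575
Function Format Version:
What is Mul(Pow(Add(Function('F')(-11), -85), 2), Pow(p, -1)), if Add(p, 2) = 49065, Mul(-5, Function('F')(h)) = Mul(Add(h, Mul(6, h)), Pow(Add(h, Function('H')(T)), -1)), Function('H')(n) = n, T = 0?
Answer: Rational(186624, 1226575) ≈ 0.15215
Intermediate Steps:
Function('F')(h) = Rational(-7, 5) (Function('F')(h) = Mul(Rational(-1, 5), Mul(Add(h, Mul(6, h)), Pow(Add(h, 0), -1))) = Mul(Rational(-1, 5), Mul(Mul(7, h), Pow(h, -1))) = Mul(Rational(-1, 5), 7) = Rational(-7, 5))
p = 49063 (p = Add(-2, 49065) = 49063)
Mul(Pow(Add(Function('F')(-11), -85), 2), Pow(p, -1)) = Mul(Pow(Add(Rational(-7, 5), -85), 2), Pow(49063, -1)) = Mul(Pow(Rational(-432, 5), 2), Rational(1, 49063)) = Mul(Rational(186624, 25), Rational(1, 49063)) = Rational(186624, 1226575)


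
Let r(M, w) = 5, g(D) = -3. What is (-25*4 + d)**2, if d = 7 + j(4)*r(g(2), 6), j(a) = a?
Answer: 5329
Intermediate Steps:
d = 27 (d = 7 + 4*5 = 7 + 20 = 27)
(-25*4 + d)**2 = (-25*4 + 27)**2 = (-100 + 27)**2 = (-73)**2 = 5329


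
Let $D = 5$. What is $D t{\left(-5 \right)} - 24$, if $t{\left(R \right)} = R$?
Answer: $-49$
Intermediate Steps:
$D t{\left(-5 \right)} - 24 = 5 \left(-5\right) - 24 = -25 - 24 = -49$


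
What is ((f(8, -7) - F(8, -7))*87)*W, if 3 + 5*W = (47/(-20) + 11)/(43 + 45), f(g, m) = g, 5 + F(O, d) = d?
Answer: -444309/440 ≈ -1009.8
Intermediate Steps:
F(O, d) = -5 + d
W = -5107/8800 (W = -⅗ + ((47/(-20) + 11)/(43 + 45))/5 = -⅗ + ((47*(-1/20) + 11)/88)/5 = -⅗ + ((-47/20 + 11)*(1/88))/5 = -⅗ + ((173/20)*(1/88))/5 = -⅗ + (⅕)*(173/1760) = -⅗ + 173/8800 = -5107/8800 ≈ -0.58034)
((f(8, -7) - F(8, -7))*87)*W = ((8 - (-5 - 7))*87)*(-5107/8800) = ((8 - 1*(-12))*87)*(-5107/8800) = ((8 + 12)*87)*(-5107/8800) = (20*87)*(-5107/8800) = 1740*(-5107/8800) = -444309/440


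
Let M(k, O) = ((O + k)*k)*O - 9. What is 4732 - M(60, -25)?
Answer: 57241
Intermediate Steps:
M(k, O) = -9 + O*k*(O + k) (M(k, O) = (k*(O + k))*O - 9 = O*k*(O + k) - 9 = -9 + O*k*(O + k))
4732 - M(60, -25) = 4732 - (-9 - 25*60² + 60*(-25)²) = 4732 - (-9 - 25*3600 + 60*625) = 4732 - (-9 - 90000 + 37500) = 4732 - 1*(-52509) = 4732 + 52509 = 57241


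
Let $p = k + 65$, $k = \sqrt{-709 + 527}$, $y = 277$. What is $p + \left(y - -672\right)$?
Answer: $1014 + i \sqrt{182} \approx 1014.0 + 13.491 i$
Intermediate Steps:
$k = i \sqrt{182}$ ($k = \sqrt{-182} = i \sqrt{182} \approx 13.491 i$)
$p = 65 + i \sqrt{182}$ ($p = i \sqrt{182} + 65 = 65 + i \sqrt{182} \approx 65.0 + 13.491 i$)
$p + \left(y - -672\right) = \left(65 + i \sqrt{182}\right) + \left(277 - -672\right) = \left(65 + i \sqrt{182}\right) + \left(277 + 672\right) = \left(65 + i \sqrt{182}\right) + 949 = 1014 + i \sqrt{182}$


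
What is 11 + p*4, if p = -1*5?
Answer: -9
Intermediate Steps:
p = -5
11 + p*4 = 11 - 5*4 = 11 - 20 = -9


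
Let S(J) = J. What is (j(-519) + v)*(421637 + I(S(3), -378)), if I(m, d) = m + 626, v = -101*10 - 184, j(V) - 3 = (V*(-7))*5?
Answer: 7167543084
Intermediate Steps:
j(V) = 3 - 35*V (j(V) = 3 + (V*(-7))*5 = 3 - 7*V*5 = 3 - 35*V)
v = -1194 (v = -1010 - 184 = -1194)
I(m, d) = 626 + m
(j(-519) + v)*(421637 + I(S(3), -378)) = ((3 - 35*(-519)) - 1194)*(421637 + (626 + 3)) = ((3 + 18165) - 1194)*(421637 + 629) = (18168 - 1194)*422266 = 16974*422266 = 7167543084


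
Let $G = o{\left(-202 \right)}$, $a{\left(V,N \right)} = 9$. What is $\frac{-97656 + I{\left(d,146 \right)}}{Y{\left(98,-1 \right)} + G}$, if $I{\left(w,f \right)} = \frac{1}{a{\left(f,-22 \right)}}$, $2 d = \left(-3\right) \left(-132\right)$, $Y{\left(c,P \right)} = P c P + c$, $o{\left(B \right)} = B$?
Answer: $\frac{878903}{54} \approx 16276.0$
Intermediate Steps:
$Y{\left(c,P \right)} = c + c P^{2}$ ($Y{\left(c,P \right)} = c P^{2} + c = c + c P^{2}$)
$G = -202$
$d = 198$ ($d = \frac{\left(-3\right) \left(-132\right)}{2} = \frac{1}{2} \cdot 396 = 198$)
$I{\left(w,f \right)} = \frac{1}{9}$
$\frac{-97656 + I{\left(d,146 \right)}}{Y{\left(98,-1 \right)} + G} = \frac{-97656 + \frac{1}{9}}{98 \left(1 + \left(-1\right)^{2}\right) - 202} = - \frac{878903}{9 \left(98 \left(1 + 1\right) - 202\right)} = - \frac{878903}{9 \left(98 \cdot 2 - 202\right)} = - \frac{878903}{9 \left(196 - 202\right)} = - \frac{878903}{9 \left(-6\right)} = \left(- \frac{878903}{9}\right) \left(- \frac{1}{6}\right) = \frac{878903}{54}$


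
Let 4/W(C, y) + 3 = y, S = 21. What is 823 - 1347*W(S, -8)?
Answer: 14441/11 ≈ 1312.8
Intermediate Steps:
W(C, y) = 4/(-3 + y)
823 - 1347*W(S, -8) = 823 - 5388/(-3 - 8) = 823 - 5388/(-11) = 823 - 5388*(-1)/11 = 823 - 1347*(-4/11) = 823 + 5388/11 = 14441/11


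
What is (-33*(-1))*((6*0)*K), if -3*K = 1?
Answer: 0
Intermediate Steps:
K = -1/3 (K = -1/3*1 = -1/3 ≈ -0.33333)
(-33*(-1))*((6*0)*K) = (-33*(-1))*((6*0)*(-1/3)) = 33*(0*(-1/3)) = 33*0 = 0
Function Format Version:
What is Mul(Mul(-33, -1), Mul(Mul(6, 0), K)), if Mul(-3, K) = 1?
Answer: 0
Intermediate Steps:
K = Rational(-1, 3) (K = Mul(Rational(-1, 3), 1) = Rational(-1, 3) ≈ -0.33333)
Mul(Mul(-33, -1), Mul(Mul(6, 0), K)) = Mul(Mul(-33, -1), Mul(Mul(6, 0), Rational(-1, 3))) = Mul(33, Mul(0, Rational(-1, 3))) = Mul(33, 0) = 0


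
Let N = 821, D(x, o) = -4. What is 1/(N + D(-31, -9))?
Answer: 1/817 ≈ 0.0012240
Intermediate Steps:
1/(N + D(-31, -9)) = 1/(821 - 4) = 1/817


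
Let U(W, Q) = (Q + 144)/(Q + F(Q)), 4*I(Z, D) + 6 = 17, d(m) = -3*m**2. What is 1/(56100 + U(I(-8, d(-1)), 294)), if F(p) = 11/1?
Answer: 305/17110938 ≈ 1.7825e-5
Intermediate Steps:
I(Z, D) = 11/4 (I(Z, D) = -3/2 + (1/4)*17 = -3/2 + 17/4 = 11/4)
F(p) = 11 (F(p) = 11*1 = 11)
U(W, Q) = (144 + Q)/(11 + Q) (U(W, Q) = (Q + 144)/(Q + 11) = (144 + Q)/(11 + Q))
1/(56100 + U(I(-8, d(-1)), 294)) = 1/(56100 + (144 + 294)/(11 + 294)) = 1/(56100 + 438/305) = 1/(17110938/305) = 305/17110938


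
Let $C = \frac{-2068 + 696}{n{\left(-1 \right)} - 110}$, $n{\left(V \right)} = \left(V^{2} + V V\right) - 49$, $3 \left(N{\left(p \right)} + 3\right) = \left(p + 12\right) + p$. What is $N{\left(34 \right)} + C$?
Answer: $\frac{15263}{471} \approx 32.406$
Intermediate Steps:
$N{\left(p \right)} = 1 + \frac{2 p}{3}$ ($N{\left(p \right)} = -3 + \frac{\left(p + 12\right) + p}{3} = -3 + \frac{\left(12 + p\right) + p}{3} = -3 + \frac{12 + 2 p}{3} = -3 + \left(4 + \frac{2 p}{3}\right) = 1 + \frac{2 p}{3}$)
$n{\left(V \right)} = -49 + 2 V^{2}$ ($n{\left(V \right)} = \left(V^{2} + V^{2}\right) - 49 = 2 V^{2} - 49 = -49 + 2 V^{2}$)
$C = \frac{1372}{157}$ ($C = \frac{-2068 + 696}{\left(-49 + 2 \left(-1\right)^{2}\right) - 110} = - \frac{1372}{\left(-49 + 2 \cdot 1\right) - 110} = - \frac{1372}{\left(-49 + 2\right) - 110} = - \frac{1372}{-47 - 110} = - \frac{1372}{-157} = \left(-1372\right) \left(- \frac{1}{157}\right) = \frac{1372}{157} \approx 8.7389$)
$N{\left(34 \right)} + C = \left(1 + \frac{2}{3} \cdot 34\right) + \frac{1372}{157} = \left(1 + \frac{68}{3}\right) + \frac{1372}{157} = \frac{71}{3} + \frac{1372}{157} = \frac{15263}{471}$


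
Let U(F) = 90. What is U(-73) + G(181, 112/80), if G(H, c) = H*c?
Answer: 1717/5 ≈ 343.40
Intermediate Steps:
U(-73) + G(181, 112/80) = 90 + 181*(112/80) = 90 + 181*(112*(1/80)) = 90 + 181*(7/5) = 90 + 1267/5 = 1717/5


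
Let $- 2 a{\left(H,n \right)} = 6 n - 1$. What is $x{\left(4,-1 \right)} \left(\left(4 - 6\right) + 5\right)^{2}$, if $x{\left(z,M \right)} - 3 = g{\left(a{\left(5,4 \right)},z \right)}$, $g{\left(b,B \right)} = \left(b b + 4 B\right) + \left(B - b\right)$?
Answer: $\frac{6003}{4} \approx 1500.8$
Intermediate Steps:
$a{\left(H,n \right)} = \frac{1}{2} - 3 n$ ($a{\left(H,n \right)} = - \frac{6 n - 1}{2} = - \frac{-1 + 6 n}{2} = \frac{1}{2} - 3 n$)
$g{\left(b,B \right)} = b^{2} - b + 5 B$ ($g{\left(b,B \right)} = \left(b^{2} + 4 B\right) + \left(B - b\right) = b^{2} - b + 5 B$)
$x{\left(z,M \right)} = \frac{587}{4} + 5 z$ ($x{\left(z,M \right)} = 3 + \left(\left(\frac{1}{2} - 12\right)^{2} - \left(\frac{1}{2} - 12\right) + 5 z\right) = 3 + \left(\left(- \frac{23}{2}\right)^{2} - - \frac{23}{2} + 5 z\right) = 3 + \left(\frac{529}{4} + \frac{23}{2} + 5 z\right) = 3 + \left(\frac{575}{4} + 5 z\right) = \frac{587}{4} + 5 z$)
$x{\left(4,-1 \right)} \left(\left(4 - 6\right) + 5\right)^{2} = \left(\frac{587}{4} + 5 \cdot 4\right) \left(\left(4 - 6\right) + 5\right)^{2} = \left(\frac{587}{4} + 20\right) \left(\left(4 - 6\right) + 5\right)^{2} = \frac{667 \left(-2 + 5\right)^{2}}{4} = \frac{667 \cdot 3^{2}}{4} = \frac{667}{4} \cdot 9 = \frac{6003}{4}$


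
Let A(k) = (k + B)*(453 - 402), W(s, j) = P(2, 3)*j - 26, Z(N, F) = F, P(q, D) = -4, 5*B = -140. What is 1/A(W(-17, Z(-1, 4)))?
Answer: -1/3570 ≈ -0.00028011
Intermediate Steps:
B = -28 (B = (1/5)*(-140) = -28)
W(s, j) = -26 - 4*j (W(s, j) = -4*j - 26 = -26 - 4*j)
A(k) = -1428 + 51*k (A(k) = (k - 28)*(453 - 402) = (-28 + k)*51 = -1428 + 51*k)
1/A(W(-17, Z(-1, 4))) = 1/(-1428 + 51*(-26 - 4*4)) = 1/(-1428 + 51*(-26 - 16)) = 1/(-1428 + 51*(-42)) = 1/(-1428 - 2142) = 1/(-3570) = -1/3570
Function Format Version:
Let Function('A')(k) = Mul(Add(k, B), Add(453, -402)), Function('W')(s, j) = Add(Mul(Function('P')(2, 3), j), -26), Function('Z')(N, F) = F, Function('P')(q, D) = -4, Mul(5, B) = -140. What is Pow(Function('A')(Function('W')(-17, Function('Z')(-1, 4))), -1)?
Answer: Rational(-1, 3570) ≈ -0.00028011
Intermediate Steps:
B = -28 (B = Mul(Rational(1, 5), -140) = -28)
Function('W')(s, j) = Add(-26, Mul(-4, j)) (Function('W')(s, j) = Add(Mul(-4, j), -26) = Add(-26, Mul(-4, j)))
Function('A')(k) = Add(-1428, Mul(51, k)) (Function('A')(k) = Mul(Add(k, -28), Add(453, -402)) = Mul(Add(-28, k), 51) = Add(-1428, Mul(51, k)))
Pow(Function('A')(Function('W')(-17, Function('Z')(-1, 4))), -1) = Pow(Add(-1428, Mul(51, Add(-26, Mul(-4, 4)))), -1) = Pow(Add(-1428, Mul(51, Add(-26, -16))), -1) = Pow(Add(-1428, Mul(51, -42)), -1) = Pow(Add(-1428, -2142), -1) = Pow(-3570, -1) = Rational(-1, 3570)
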